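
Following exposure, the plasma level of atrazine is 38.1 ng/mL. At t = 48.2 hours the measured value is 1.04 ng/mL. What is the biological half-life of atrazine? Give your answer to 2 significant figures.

A/A₀ = 1.04/38.1 ≈ 0.027297.
n = log₂(36.635) ≈ 5.1951 half-lives elapsed in 48.2 hours.
t½ = 48.2/5.1951 ≈ 9.2779 hours.

9.3 hours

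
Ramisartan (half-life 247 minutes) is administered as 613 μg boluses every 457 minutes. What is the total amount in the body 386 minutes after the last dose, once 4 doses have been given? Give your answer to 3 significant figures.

285 μg

The 4 doses were given 1757, 1300, 843, 386 minutes ago.
Total = 613·(1/2)^(1757/247) + 613·(1/2)^(1300/247) + 613·(1/2)^(843/247) + 613·(1/2)^(386/247)
      = 4.4272 + 15.962 + 57.552 + 207.5 ≈ 285.44 μg.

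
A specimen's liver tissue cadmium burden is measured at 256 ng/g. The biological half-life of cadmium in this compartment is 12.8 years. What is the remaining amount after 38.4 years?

Elapsed time is 3 half-lives (38.4/12.8).
Each half-life halves the amount: 256 × (1/2)^3 = 256/8 = 32 ng/g.

32 ng/g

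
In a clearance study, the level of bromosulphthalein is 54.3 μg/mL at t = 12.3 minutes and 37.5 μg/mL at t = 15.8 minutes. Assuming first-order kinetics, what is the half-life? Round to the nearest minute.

Over Δt = 15.8 − 12.3 = 3.5 minutes, the level fell by a factor of 54.3/37.5 ≈ 1.448.
n = log₂(1.448) ≈ 0.53406 half-lives, so t½ = 3.5/0.53406 ≈ 6.5536 minutes.

7 minutes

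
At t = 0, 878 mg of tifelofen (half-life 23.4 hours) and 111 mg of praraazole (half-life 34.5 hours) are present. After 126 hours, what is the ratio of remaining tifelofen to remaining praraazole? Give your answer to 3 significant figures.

2.38

tifelofen: 878 × (1/2)^(126/23.4) = 878 × (1/2)^5.3846 ≈ 21.017 mg.
praraazole: 111 × (1/2)^(126/34.5) = 111 × (1/2)^3.6522 ≈ 8.829 mg.
Ratio ≈ 21.017 / 8.829 ≈ 2.3804.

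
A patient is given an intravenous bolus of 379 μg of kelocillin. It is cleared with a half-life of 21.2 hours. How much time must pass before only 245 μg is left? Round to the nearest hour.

Fraction remaining = 245/379 ≈ 0.64644.
n = log₂(379/245) = ln(1.5469)/ln 2 ≈ 0.62942 half-lives.
t = n × t½ = 0.62942 × 21.2 ≈ 13.344 hours.

13 hours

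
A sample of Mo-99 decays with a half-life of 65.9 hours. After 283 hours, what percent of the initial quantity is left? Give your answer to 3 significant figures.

n = 283/65.9 ≈ 4.2944 half-lives.
Fraction remaining = (1/2)^4.2944 ≈ 0.050964, i.e. 5.0964%.

5.10%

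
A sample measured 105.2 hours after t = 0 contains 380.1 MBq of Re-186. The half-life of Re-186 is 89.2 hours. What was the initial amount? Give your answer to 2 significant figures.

860 MBq

Number of half-lives elapsed: n = 105.2/89.2 ≈ 1.1794.
A₀ = A × 2^n = 380.1 × 2^1.1794 = 380.1 × 2.2648 ≈ 860.84 MBq.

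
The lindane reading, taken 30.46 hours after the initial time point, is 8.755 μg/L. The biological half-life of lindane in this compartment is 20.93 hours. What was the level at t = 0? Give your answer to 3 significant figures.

Number of half-lives elapsed: n = 30.46/20.93 ≈ 1.4553.
A₀ = A × 2^n = 8.755 × 2^1.4553 = 8.755 × 2.7422 ≈ 24.008 μg/L.

24.0 μg/L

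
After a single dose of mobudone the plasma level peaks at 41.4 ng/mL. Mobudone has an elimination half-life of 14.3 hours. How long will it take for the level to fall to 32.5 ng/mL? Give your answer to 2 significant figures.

5.0 hours

Fraction remaining = 32.5/41.4 ≈ 0.78502.
n = log₂(41.4/32.5) = ln(1.2738)/ln 2 ≈ 0.34919 half-lives.
t = n × t½ = 0.34919 × 14.3 ≈ 4.9934 hours.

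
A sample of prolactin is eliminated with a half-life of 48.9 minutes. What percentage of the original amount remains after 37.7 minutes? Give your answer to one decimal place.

n = 37.7/48.9 ≈ 0.77096 half-lives.
Fraction remaining = (1/2)^0.77096 ≈ 0.58603, i.e. 58.603%.

58.6%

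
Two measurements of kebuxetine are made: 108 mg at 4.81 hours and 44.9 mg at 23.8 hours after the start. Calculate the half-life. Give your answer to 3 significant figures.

15.0 hours

Over Δt = 23.8 − 4.81 = 18.99 hours, the level fell by a factor of 108/44.9 ≈ 2.4053.
n = log₂(2.4053) ≈ 1.2662 half-lives, so t½ = 18.99/1.2662 ≈ 14.997 hours.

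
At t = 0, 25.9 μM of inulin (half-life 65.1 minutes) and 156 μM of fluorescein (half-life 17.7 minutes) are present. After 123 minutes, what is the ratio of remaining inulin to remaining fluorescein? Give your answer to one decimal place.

5.5

inulin: 25.9 × (1/2)^(123/65.1) = 25.9 × (1/2)^1.8894 ≈ 6.9909 μM.
fluorescein: 156 × (1/2)^(123/17.7) = 156 × (1/2)^6.9492 ≈ 1.2625 μM.
Ratio ≈ 6.9909 / 1.2625 ≈ 5.5375.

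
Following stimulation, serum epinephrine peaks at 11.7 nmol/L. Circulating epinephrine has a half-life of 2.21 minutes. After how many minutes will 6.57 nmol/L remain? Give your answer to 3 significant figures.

Fraction remaining = 6.57/11.7 ≈ 0.56154.
n = log₂(11.7/6.57) = ln(1.7808)/ln 2 ≈ 0.83254 half-lives.
t = n × t½ = 0.83254 × 2.21 ≈ 1.8399 minutes.

1.84 minutes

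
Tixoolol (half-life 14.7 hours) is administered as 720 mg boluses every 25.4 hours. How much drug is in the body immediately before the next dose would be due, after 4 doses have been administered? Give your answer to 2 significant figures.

The 4 doses were given 101.6, 76.2, 50.8, 25.4 hours ago.
Total = 720·(1/2)^(101.6/14.7) + 720·(1/2)^(76.2/14.7) + 720·(1/2)^(50.8/14.7) + 720·(1/2)^(25.4/14.7)
      = 5.9806 + 19.81 + 65.62 + 217.36 ≈ 308.77 mg.

310 mg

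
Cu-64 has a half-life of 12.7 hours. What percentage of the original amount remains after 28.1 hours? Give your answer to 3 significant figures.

21.6%

n = 28.1/12.7 ≈ 2.2126 half-lives.
Fraction remaining = (1/2)^2.2126 ≈ 0.21575, i.e. 21.575%.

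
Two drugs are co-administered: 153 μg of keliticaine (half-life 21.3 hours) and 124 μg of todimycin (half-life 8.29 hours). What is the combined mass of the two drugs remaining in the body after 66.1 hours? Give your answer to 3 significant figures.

keliticaine: 153 × (1/2)^(66.1/21.3) = 153 × (1/2)^3.1033 ≈ 17.804 μg.
todimycin: 124 × (1/2)^(66.1/8.29) = 124 × (1/2)^7.9735 ≈ 0.49337 μg.
Total = 17.804 + 0.49337 ≈ 18.297 μg.

18.3 μg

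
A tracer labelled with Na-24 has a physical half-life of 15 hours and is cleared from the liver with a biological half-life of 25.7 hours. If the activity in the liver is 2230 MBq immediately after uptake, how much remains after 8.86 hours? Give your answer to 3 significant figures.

1/t_eff = 1/t_phys + 1/t_biol = 1/15 + 1/25.7 = 0.10558 per hour.
t_eff = 15 × 25.7 / (15 + 25.7) ≈ 9.4717 hours.
Remaining = 2230 × (1/2)^(8.86/9.4717) = 2230 × (1/2)^0.93541 ≈ 1166.1 MBq.

1170 MBq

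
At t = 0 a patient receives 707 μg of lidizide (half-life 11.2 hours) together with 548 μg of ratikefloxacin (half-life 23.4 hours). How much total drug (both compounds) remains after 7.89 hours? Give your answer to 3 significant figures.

868 μg

lidizide: 707 × (1/2)^(7.89/11.2) = 707 × (1/2)^0.70446 ≈ 433.86 μg.
ratikefloxacin: 548 × (1/2)^(7.89/23.4) = 548 × (1/2)^0.33718 ≈ 433.79 μg.
Total = 433.86 + 433.79 ≈ 867.65 μg.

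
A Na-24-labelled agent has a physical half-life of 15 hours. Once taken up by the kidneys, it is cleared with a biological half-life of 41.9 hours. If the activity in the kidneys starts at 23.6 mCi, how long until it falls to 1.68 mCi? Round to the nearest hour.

42 hours

1/t_eff = 1/t_phys + 1/t_biol = 1/15 + 1/41.9 = 0.090533 per hour.
t_eff = 15 × 41.9 / (15 + 41.9) ≈ 11.046 hours.
n = log₂(23.6/1.68) ≈ 3.8123; t = 3.8123 × 11.046 ≈ 42.109 hours.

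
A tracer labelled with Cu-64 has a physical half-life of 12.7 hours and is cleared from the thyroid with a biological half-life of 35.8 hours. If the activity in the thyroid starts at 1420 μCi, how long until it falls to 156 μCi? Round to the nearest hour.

1/t_eff = 1/t_phys + 1/t_biol = 1/12.7 + 1/35.8 = 0.10667 per hour.
t_eff = 12.7 × 35.8 / (12.7 + 35.8) ≈ 9.3744 hours.
n = log₂(1420/156) ≈ 3.1863; t = 3.1863 × 9.3744 ≈ 29.87 hours.

30 hours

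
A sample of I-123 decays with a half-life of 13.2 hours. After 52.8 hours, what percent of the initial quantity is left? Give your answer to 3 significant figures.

6.25%

n = 52.8/13.2 ≈ 4 half-lives.
Fraction remaining = (1/2)^4 ≈ 0.0625, i.e. 6.25%.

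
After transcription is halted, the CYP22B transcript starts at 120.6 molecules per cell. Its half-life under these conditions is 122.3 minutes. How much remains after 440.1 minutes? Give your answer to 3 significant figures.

Number of half-lives: n = 440.1/122.3 ≈ 3.5985.
Remaining = 120.6 × (1/2)^3.5985 = 120.6 × 0.082553 ≈ 9.9559 molecules per cell.

9.96 molecules per cell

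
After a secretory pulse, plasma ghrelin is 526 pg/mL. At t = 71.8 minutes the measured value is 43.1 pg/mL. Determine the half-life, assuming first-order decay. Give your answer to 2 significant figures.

A/A₀ = 43.1/526 ≈ 0.081939.
n = log₂(12.204) ≈ 3.6093 half-lives elapsed in 71.8 minutes.
t½ = 71.8/3.6093 ≈ 19.893 minutes.

20 minutes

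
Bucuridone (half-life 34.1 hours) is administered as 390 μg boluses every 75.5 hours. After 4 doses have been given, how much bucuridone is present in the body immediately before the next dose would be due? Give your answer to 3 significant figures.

The 4 doses were given 302, 226.5, 151, 75.5 hours ago.
Total = 390·(1/2)^(302/34.1) + 390·(1/2)^(226.5/34.1) + 390·(1/2)^(151/34.1) + 390·(1/2)^(75.5/34.1)
      = 0.84149 + 3.9044 + 18.116 + 84.055 ≈ 106.92 μg.

107 μg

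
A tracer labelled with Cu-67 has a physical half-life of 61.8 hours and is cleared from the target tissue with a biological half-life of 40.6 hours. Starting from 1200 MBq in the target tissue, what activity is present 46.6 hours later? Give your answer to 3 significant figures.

321 MBq

1/t_eff = 1/t_phys + 1/t_biol = 1/61.8 + 1/40.6 = 0.040812 per hour.
t_eff = 61.8 × 40.6 / (61.8 + 40.6) ≈ 24.503 hours.
Remaining = 1200 × (1/2)^(46.6/24.503) = 1200 × (1/2)^1.9018 ≈ 321.12 MBq.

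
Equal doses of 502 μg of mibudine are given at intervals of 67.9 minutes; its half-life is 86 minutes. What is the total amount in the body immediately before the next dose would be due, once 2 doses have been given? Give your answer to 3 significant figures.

458 μg

The 2 doses were given 135.8, 67.9 minutes ago.
Total = 502·(1/2)^(135.8/86) + 502·(1/2)^(67.9/86)
      = 168.02 + 290.42 ≈ 458.44 μg.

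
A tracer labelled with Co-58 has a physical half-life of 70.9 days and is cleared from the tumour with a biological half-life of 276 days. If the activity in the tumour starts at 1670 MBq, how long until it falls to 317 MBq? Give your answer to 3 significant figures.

1/t_eff = 1/t_phys + 1/t_biol = 1/70.9 + 1/276 = 0.017728 per day.
t_eff = 70.9 × 276 / (70.9 + 276) ≈ 56.409 days.
n = log₂(1670/317) ≈ 2.3973; t = 2.3973 × 56.409 ≈ 135.23 days.

135 days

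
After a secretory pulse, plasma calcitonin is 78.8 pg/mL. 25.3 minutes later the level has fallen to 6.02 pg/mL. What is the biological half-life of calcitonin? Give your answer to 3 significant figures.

A/A₀ = 6.02/78.8 ≈ 0.076396.
n = log₂(13.09) ≈ 3.7104 half-lives elapsed in 25.3 minutes.
t½ = 25.3/3.7104 ≈ 6.8187 minutes.

6.82 minutes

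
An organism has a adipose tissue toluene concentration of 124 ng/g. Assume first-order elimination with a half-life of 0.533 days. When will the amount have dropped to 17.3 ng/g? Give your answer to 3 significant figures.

1.51 days

Fraction remaining = 17.3/124 ≈ 0.13952.
n = log₂(124/17.3) = ln(7.1676)/ln 2 ≈ 2.8415 half-lives.
t = n × t½ = 2.8415 × 0.533 ≈ 1.5145 days.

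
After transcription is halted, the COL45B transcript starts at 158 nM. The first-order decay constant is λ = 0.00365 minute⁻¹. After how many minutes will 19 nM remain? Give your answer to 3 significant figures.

t½ = ln 2 / λ = 0.69315 / 0.00365 ≈ 189.9 minutes.
Fraction remaining = 19/158 ≈ 0.12025.
n = log₂(158/19) = ln(8.3158)/ln 2 ≈ 3.0559 half-lives.
t = n × t½ = 3.0559 × 189.9 ≈ 580.32 minutes.

580 minutes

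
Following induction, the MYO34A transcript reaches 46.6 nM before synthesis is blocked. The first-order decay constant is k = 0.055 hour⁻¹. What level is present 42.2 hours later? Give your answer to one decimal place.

t½ = ln 2 / k = 0.69315 / 0.055 ≈ 12.603 hours.
Number of half-lives: n = 42.2/12.603 ≈ 3.3485.
Remaining = 46.6 × (1/2)^3.3485 = 46.6 × 0.098175 ≈ 4.575 nM.

4.6 nM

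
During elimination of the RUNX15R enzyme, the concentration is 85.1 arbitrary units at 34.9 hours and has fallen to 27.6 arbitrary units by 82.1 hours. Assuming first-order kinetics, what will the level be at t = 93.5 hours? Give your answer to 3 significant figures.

Over Δt = 82.1 − 34.9 = 47.2 hours, the level fell by a factor of 85.1/27.6 ≈ 3.0833.
n = log₂(3.0833) ≈ 1.6245 half-lives, so t½ = 47.2/1.6245 ≈ 29.055 hours.
From t = 82.1 to t = 93.5: 27.6 × (1/2)^((93.5−82.1)/29.055) ≈ 21.028 arbitrary units.

21.0 arbitrary units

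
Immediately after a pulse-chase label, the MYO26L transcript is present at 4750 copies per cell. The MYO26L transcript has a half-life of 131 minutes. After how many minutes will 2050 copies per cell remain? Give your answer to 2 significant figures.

Fraction remaining = 2050/4750 ≈ 0.43158.
n = log₂(4750/2050) = ln(2.3171)/ln 2 ≈ 1.2123 half-lives.
t = n × t½ = 1.2123 × 131 ≈ 158.81 minutes.

160 minutes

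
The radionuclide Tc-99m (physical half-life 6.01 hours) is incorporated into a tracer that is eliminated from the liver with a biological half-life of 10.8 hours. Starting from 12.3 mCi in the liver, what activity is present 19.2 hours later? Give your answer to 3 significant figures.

0.392 mCi

1/t_eff = 1/t_phys + 1/t_biol = 1/6.01 + 1/10.8 = 0.25898 per hour.
t_eff = 6.01 × 10.8 / (6.01 + 10.8) ≈ 3.8613 hours.
Remaining = 12.3 × (1/2)^(19.2/3.8613) = 12.3 × (1/2)^4.9725 ≈ 0.39178 mCi.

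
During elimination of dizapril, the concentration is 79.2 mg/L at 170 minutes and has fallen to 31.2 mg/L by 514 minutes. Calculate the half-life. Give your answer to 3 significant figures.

Over Δt = 514 − 170 = 344 minutes, the level fell by a factor of 79.2/31.2 ≈ 2.5385.
n = log₂(2.5385) ≈ 1.344 half-lives, so t½ = 344/1.344 ≈ 255.96 minutes.

256 minutes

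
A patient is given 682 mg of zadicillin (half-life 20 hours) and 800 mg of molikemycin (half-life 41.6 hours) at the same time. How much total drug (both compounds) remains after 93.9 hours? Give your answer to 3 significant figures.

zadicillin: 682 × (1/2)^(93.9/20) = 682 × (1/2)^4.695 ≈ 26.33 mg.
molikemycin: 800 × (1/2)^(93.9/41.6) = 800 × (1/2)^2.2572 ≈ 167.34 mg.
Total = 26.33 + 167.34 ≈ 193.67 mg.

194 mg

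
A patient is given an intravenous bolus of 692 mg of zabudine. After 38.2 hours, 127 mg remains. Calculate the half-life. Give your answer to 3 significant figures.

A/A₀ = 127/692 ≈ 0.18353.
n = log₂(5.4488) ≈ 2.4459 half-lives elapsed in 38.2 hours.
t½ = 38.2/2.4459 ≈ 15.618 hours.

15.6 hours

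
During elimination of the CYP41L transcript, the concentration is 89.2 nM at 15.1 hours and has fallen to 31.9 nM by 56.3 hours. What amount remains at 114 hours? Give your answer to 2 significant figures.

Over Δt = 56.3 − 15.1 = 41.2 hours, the level fell by a factor of 89.2/31.9 ≈ 2.7962.
n = log₂(2.7962) ≈ 1.4835 half-lives, so t½ = 41.2/1.4835 ≈ 27.772 hours.
From t = 56.3 to t = 114: 31.9 × (1/2)^((114−56.3)/27.772) ≈ 7.5574 nM.

7.6 nM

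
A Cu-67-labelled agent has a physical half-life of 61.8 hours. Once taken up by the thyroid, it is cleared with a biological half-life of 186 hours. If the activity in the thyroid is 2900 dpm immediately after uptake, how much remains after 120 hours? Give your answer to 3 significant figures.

1/t_eff = 1/t_phys + 1/t_biol = 1/61.8 + 1/186 = 0.021558 per hour.
t_eff = 61.8 × 186 / (61.8 + 186) ≈ 46.387 hours.
Remaining = 2900 × (1/2)^(120/46.387) = 2900 × (1/2)^2.5869 ≈ 482.68 dpm.

483 dpm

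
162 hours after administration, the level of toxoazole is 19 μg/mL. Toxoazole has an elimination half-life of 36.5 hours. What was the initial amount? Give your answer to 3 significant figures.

Number of half-lives elapsed: n = 162/36.5 ≈ 4.4384.
A₀ = A × 2^n = 19 × 2^4.4384 = 19 × 21.681 ≈ 411.94 μg/mL.

412 μg/mL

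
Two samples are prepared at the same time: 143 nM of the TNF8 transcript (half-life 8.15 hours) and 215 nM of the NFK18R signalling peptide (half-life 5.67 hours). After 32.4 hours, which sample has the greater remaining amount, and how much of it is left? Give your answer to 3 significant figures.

TNF8 transcript: 143 × (1/2)^3.9755 ≈ 9.0908 nM.
NFK18R signalling peptide: 215 × (1/2)^5.7143 ≈ 4.0951 nM.
TNF8 transcript has more remaining, at ≈ 9.0908 nM.

TNF8 transcript, 9.09 nM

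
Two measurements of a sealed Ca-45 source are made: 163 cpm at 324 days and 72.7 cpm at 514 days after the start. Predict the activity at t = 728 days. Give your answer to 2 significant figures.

29 cpm

Over Δt = 514 − 324 = 190 days, the level fell by a factor of 163/72.7 ≈ 2.2421.
n = log₂(2.2421) ≈ 1.1648 half-lives, so t½ = 190/1.1648 ≈ 163.11 days.
From t = 514 to t = 728: 72.7 × (1/2)^((728−514)/163.11) ≈ 29.281 cpm.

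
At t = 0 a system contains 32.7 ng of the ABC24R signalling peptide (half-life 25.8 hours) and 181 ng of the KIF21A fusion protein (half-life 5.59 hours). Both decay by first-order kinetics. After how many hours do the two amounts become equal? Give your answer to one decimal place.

Set 32.7·(1/2)^(t/25.8) = 181·(1/2)^(t/5.59).
Taking log₂: log₂(32.7/181) = t·(1/25.8 − 1/5.59).
log₂(0.18066) = -2.4686; 1/25.8 − 1/5.59 = -0.14013.
t = -2.4686 / -0.14013 ≈ 17.617 hours.

17.6 hours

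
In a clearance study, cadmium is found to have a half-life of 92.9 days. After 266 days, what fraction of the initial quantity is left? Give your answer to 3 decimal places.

n = 266/92.9 ≈ 2.8633 half-lives.
Fraction remaining = (1/2)^2.8633 ≈ 0.13742.

0.137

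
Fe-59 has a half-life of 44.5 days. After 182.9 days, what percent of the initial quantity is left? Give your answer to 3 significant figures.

5.79%

n = 182.9/44.5 ≈ 4.1101 half-lives.
Fraction remaining = (1/2)^4.1101 ≈ 0.057907, i.e. 5.7907%.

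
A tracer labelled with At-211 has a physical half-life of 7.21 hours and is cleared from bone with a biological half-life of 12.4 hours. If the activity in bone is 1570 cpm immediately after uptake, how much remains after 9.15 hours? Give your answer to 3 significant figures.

1/t_eff = 1/t_phys + 1/t_biol = 1/7.21 + 1/12.4 = 0.21934 per hour.
t_eff = 7.21 × 12.4 / (7.21 + 12.4) ≈ 4.5591 hours.
Remaining = 1570 × (1/2)^(9.15/4.5591) = 1570 × (1/2)^2.007 ≈ 390.61 cpm.

391 cpm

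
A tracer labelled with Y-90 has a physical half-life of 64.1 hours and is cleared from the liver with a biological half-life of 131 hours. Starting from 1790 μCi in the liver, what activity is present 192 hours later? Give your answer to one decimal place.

1/t_eff = 1/t_phys + 1/t_biol = 1/64.1 + 1/131 = 0.023234 per hour.
t_eff = 64.1 × 131 / (64.1 + 131) ≈ 43.04 hours.
Remaining = 1790 × (1/2)^(192/43.04) = 1790 × (1/2)^4.461 ≈ 81.277 μCi.

81.3 μCi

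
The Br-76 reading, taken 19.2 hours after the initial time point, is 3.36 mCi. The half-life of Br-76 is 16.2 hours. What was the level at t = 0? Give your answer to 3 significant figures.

Number of half-lives elapsed: n = 19.2/16.2 ≈ 1.1852.
A₀ = A × 2^n = 3.36 × 2^1.1852 = 3.36 × 2.2739 ≈ 7.6404 mCi.

7.64 mCi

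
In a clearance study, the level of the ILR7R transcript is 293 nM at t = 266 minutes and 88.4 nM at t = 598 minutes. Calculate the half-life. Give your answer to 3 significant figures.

192 minutes

Over Δt = 598 − 266 = 332 minutes, the level fell by a factor of 293/88.4 ≈ 3.3145.
n = log₂(3.3145) ≈ 1.7288 half-lives, so t½ = 332/1.7288 ≈ 192.04 minutes.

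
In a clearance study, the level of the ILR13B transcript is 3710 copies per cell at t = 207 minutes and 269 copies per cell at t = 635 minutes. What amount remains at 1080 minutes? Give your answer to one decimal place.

Over Δt = 635 − 207 = 428 minutes, the level fell by a factor of 3710/269 ≈ 13.792.
n = log₂(13.792) ≈ 3.7857 half-lives, so t½ = 428/3.7857 ≈ 113.06 minutes.
From t = 635 to t = 1080: 269 × (1/2)^((1080−635)/113.06) ≈ 17.574 copies per cell.

17.6 copies per cell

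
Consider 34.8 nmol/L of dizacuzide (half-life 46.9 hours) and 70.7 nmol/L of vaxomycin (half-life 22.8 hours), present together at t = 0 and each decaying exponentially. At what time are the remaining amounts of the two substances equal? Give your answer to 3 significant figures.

45.4 hours

Set 34.8·(1/2)^(t/46.9) = 70.7·(1/2)^(t/22.8).
Taking log₂: log₂(34.8/70.7) = t·(1/46.9 − 1/22.8).
log₂(0.49222) = -1.0226; 1/46.9 − 1/22.8 = -0.022538.
t = -1.0226 / -0.022538 ≈ 45.374 hours.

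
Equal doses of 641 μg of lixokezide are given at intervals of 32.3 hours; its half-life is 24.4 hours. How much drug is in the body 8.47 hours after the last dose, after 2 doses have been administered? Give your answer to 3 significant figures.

705 μg

The 2 doses were given 40.77, 8.47 hours ago.
Total = 641·(1/2)^(40.77/24.4) + 641·(1/2)^(8.47/24.4)
      = 201.31 + 503.92 ≈ 705.23 μg.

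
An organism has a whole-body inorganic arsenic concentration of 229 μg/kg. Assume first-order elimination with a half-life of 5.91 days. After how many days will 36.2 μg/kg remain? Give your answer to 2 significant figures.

16 days

Fraction remaining = 36.2/229 ≈ 0.15808.
n = log₂(229/36.2) = ln(6.326)/ln 2 ≈ 2.6613 half-lives.
t = n × t½ = 2.6613 × 5.91 ≈ 15.728 days.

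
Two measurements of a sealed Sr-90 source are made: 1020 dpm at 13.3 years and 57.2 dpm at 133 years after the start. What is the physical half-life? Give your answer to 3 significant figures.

28.8 years

Over Δt = 133 − 13.3 = 119.7 years, the level fell by a factor of 1020/57.2 ≈ 17.832.
n = log₂(17.832) ≈ 4.1564 half-lives, so t½ = 119.7/4.1564 ≈ 28.799 years.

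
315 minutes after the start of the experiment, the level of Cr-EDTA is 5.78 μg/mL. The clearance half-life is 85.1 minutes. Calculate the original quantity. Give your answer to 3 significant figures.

Number of half-lives elapsed: n = 315/85.1 ≈ 3.7015.
A₀ = A × 2^n = 5.78 × 2^3.7015 = 5.78 × 13.01 ≈ 75.197 μg/mL.

75.2 μg/mL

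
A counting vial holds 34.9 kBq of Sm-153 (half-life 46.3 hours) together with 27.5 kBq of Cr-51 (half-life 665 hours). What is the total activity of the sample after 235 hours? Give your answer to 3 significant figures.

22.6 kBq

Sm-153: 34.9 × (1/2)^(235/46.3) = 34.9 × (1/2)^5.0756 ≈ 1.035 kBq.
Cr-51: 27.5 × (1/2)^(235/665) = 27.5 × (1/2)^0.35338 ≈ 21.526 kBq.
Total = 1.035 + 21.526 ≈ 22.56 kBq.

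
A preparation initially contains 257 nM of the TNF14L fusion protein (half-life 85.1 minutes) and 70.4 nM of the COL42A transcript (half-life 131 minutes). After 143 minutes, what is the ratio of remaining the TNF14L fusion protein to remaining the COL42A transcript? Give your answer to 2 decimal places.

2.43

TNF14L fusion protein: 257 × (1/2)^(143/85.1) = 257 × (1/2)^1.6804 ≈ 80.184 nM.
COL42A transcript: 70.4 × (1/2)^(143/131) = 70.4 × (1/2)^1.0916 ≈ 33.034 nM.
Ratio ≈ 80.184 / 33.034 ≈ 2.4273.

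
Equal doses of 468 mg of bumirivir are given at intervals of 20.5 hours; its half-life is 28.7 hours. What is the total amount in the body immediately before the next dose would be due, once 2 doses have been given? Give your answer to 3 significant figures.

459 mg

The 2 doses were given 41, 20.5 hours ago.
Total = 468·(1/2)^(41/28.7) + 468·(1/2)^(20.5/28.7)
      = 173.86 + 285.25 ≈ 459.11 mg.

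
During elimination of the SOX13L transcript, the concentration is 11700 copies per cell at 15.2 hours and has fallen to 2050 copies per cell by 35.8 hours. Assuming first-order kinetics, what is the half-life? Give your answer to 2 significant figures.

Over Δt = 35.8 − 15.2 = 20.6 hours, the level fell by a factor of 11700/2050 ≈ 5.7073.
n = log₂(5.7073) ≈ 2.5128 half-lives, so t½ = 20.6/2.5128 ≈ 8.198 hours.

8.2 hours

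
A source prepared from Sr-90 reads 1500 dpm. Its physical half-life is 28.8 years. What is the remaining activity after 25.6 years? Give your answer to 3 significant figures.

Number of half-lives: n = 25.6/28.8 ≈ 0.88889.
Remaining = 1500 × (1/2)^0.88889 = 1500 × 0.54003 ≈ 810.04 dpm.

810 dpm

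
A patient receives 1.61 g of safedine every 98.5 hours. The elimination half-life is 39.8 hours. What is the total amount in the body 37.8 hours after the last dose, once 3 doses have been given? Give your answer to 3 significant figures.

1.01 g

The 3 doses were given 234.8, 136.3, 37.8 hours ago.
Total = 1.61·(1/2)^(234.8/39.8) + 1.61·(1/2)^(136.3/39.8) + 1.61·(1/2)^(37.8/39.8)
      = 0.026971 + 0.14994 + 0.83353 ≈ 1.0104 g.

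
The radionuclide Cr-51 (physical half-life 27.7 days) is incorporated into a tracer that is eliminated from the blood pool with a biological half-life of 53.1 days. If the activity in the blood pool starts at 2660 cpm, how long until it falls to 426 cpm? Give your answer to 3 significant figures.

1/t_eff = 1/t_phys + 1/t_biol = 1/27.7 + 1/53.1 = 0.054933 per day.
t_eff = 27.7 × 53.1 / (27.7 + 53.1) ≈ 18.204 days.
n = log₂(2660/426) ≈ 2.6425; t = 2.6425 × 18.204 ≈ 48.104 days.

48.1 days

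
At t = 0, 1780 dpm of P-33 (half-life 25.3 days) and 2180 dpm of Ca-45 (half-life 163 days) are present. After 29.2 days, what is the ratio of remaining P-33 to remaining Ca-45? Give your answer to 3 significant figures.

P-33: 1780 × (1/2)^(29.2/25.3) = 1780 × (1/2)^1.1542 ≈ 799.81 dpm.
Ca-45: 2180 × (1/2)^(29.2/163) = 2180 × (1/2)^0.17914 ≈ 1925.4 dpm.
Ratio ≈ 799.81 / 1925.4 ≈ 0.41539.

0.415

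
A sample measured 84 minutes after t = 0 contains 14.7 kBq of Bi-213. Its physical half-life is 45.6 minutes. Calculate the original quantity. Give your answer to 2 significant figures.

Number of half-lives elapsed: n = 84/45.6 ≈ 1.8421.
A₀ = A × 2^n = 14.7 × 2^1.8421 = 14.7 × 3.5853 ≈ 52.704 kBq.

53 kBq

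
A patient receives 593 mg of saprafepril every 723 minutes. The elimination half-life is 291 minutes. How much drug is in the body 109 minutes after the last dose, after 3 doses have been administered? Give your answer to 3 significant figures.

554 mg

The 3 doses were given 1555, 832, 109 minutes ago.
Total = 593·(1/2)^(1555/291) + 593·(1/2)^(832/291) + 593·(1/2)^(109/291)
      = 14.604 + 81.729 + 457.4 ≈ 553.73 mg.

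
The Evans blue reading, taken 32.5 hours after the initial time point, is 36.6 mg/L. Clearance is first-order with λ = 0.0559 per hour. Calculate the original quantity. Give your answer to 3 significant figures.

225 mg/L

t½ = ln 2 / λ = 0.69315 / 0.0559 ≈ 12.4 hours.
Number of half-lives elapsed: n = 32.5/12.4 ≈ 2.621.
A₀ = A × 2^n = 36.6 × 2^2.621 = 36.6 × 6.1518 ≈ 225.16 mg/L.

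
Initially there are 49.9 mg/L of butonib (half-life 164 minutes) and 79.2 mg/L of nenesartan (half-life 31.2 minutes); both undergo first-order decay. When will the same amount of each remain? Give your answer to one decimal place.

25.7 minutes

Set 49.9·(1/2)^(t/164) = 79.2·(1/2)^(t/31.2).
Taking log₂: log₂(49.9/79.2) = t·(1/164 − 1/31.2).
log₂(0.63005) = -0.66646; 1/164 − 1/31.2 = -0.025954.
t = -0.66646 / -0.025954 ≈ 25.679 minutes.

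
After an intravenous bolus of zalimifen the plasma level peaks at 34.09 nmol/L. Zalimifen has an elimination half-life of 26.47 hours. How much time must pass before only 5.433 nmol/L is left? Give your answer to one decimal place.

70.1 hours

Fraction remaining = 5.433/34.09 ≈ 0.15937.
n = log₂(34.09/5.433) = ln(6.2746)/ln 2 ≈ 2.6495 half-lives.
t = n × t½ = 2.6495 × 26.47 ≈ 70.133 hours.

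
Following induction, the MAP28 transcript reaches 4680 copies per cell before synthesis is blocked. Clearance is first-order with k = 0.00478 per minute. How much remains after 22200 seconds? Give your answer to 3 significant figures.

t½ = ln 2 / k = 0.69315 / 0.00478 ≈ 145.01 minutes.
Convert the elapsed time: 22200 seconds = 370 minutes.
Number of half-lives: n = 370/145.01 ≈ 2.5516.
Remaining = 4680 × (1/2)^2.5516 = 4680 × 0.17057 ≈ 798.28 copies per cell.

798 copies per cell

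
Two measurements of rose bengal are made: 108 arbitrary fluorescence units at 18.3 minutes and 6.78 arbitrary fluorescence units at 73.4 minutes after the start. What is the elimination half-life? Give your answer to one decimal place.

13.8 minutes

Over Δt = 73.4 − 18.3 = 55.1 minutes, the level fell by a factor of 108/6.78 ≈ 15.929.
n = log₂(15.929) ≈ 3.9936 half-lives, so t½ = 55.1/3.9936 ≈ 13.797 minutes.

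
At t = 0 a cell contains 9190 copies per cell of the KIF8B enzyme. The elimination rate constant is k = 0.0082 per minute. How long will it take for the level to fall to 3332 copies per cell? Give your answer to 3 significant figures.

t½ = ln 2 / k = 0.69315 / 0.0082 ≈ 84.53 minutes.
Fraction remaining = 3332/9190 ≈ 0.36257.
n = log₂(9190/3332) = ln(2.7581)/ln 2 ≈ 1.4637 half-lives.
t = n × t½ = 1.4637 × 84.53 ≈ 123.72 minutes.

124 minutes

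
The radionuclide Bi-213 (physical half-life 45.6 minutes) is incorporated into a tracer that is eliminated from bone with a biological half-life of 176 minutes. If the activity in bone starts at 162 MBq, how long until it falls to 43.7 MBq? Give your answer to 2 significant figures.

1/t_eff = 1/t_phys + 1/t_biol = 1/45.6 + 1/176 = 0.027612 per minute.
t_eff = 45.6 × 176 / (45.6 + 176) ≈ 36.217 minutes.
n = log₂(162/43.7) ≈ 1.8903; t = 1.8903 × 36.217 ≈ 68.46 minutes.

68 minutes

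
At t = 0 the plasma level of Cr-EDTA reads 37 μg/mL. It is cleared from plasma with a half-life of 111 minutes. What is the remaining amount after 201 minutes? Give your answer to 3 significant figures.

Number of half-lives: n = 201/111 ≈ 1.8108.
Remaining = 37 × (1/2)^1.8108 = 37 × 0.28503 ≈ 10.546 μg/mL.

10.5 μg/mL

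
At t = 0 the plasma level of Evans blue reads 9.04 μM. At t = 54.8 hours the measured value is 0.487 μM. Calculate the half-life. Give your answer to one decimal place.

13.0 hours

A/A₀ = 0.487/9.04 ≈ 0.053872.
n = log₂(18.563) ≈ 4.2143 half-lives elapsed in 54.8 hours.
t½ = 54.8/4.2143 ≈ 13.003 hours.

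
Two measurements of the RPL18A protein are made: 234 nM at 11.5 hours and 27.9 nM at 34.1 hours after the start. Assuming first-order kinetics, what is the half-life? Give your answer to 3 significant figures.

7.37 hours

Over Δt = 34.1 − 11.5 = 22.6 hours, the level fell by a factor of 234/27.9 ≈ 8.3871.
n = log₂(8.3871) ≈ 3.0682 half-lives, so t½ = 22.6/3.0682 ≈ 7.366 hours.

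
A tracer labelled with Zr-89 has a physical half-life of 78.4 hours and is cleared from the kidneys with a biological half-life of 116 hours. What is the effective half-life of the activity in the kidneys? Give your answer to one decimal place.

1/t_eff = 1/t_phys + 1/t_biol = 1/78.4 + 1/116 = 0.021376 per hour.
t_eff = 78.4 × 116 / (78.4 + 116) ≈ 46.782 hours.

46.8 hours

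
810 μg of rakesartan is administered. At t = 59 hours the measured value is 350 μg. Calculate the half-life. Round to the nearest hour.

A/A₀ = 350/810 ≈ 0.4321.
n = log₂(2.3143) ≈ 1.2106 half-lives elapsed in 59 hours.
t½ = 59/1.2106 ≈ 48.737 hours.

49 hours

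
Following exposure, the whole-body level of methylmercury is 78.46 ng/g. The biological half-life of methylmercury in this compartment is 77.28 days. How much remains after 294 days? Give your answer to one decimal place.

Number of half-lives: n = 294/77.28 ≈ 3.8043.
Remaining = 78.46 × (1/2)^3.8043 = 78.46 × 0.071578 ≈ 5.616 ng/g.

5.6 ng/g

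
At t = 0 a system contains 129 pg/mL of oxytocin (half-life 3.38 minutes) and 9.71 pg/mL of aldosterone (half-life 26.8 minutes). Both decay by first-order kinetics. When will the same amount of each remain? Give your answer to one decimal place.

14.4 minutes

Set 129·(1/2)^(t/3.38) = 9.71·(1/2)^(t/26.8).
Taking log₂: log₂(129/9.71) = t·(1/3.38 − 1/26.8).
log₂(13.285) = 3.7318; 1/3.38 − 1/26.8 = 0.25854.
t = 3.7318 / 0.25854 ≈ 14.434 minutes.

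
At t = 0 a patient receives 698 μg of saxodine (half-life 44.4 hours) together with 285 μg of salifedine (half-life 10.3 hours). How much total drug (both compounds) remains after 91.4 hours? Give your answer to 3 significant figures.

168 μg

saxodine: 698 × (1/2)^(91.4/44.4) = 698 × (1/2)^2.0586 ≈ 167.56 μg.
salifedine: 285 × (1/2)^(91.4/10.3) = 285 × (1/2)^8.8738 ≈ 0.60753 μg.
Total = 167.56 + 0.60753 ≈ 168.17 μg.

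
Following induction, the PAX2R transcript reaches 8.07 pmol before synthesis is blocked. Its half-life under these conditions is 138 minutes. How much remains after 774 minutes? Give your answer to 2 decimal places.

Number of half-lives: n = 774/138 ≈ 5.6087.
Remaining = 8.07 × (1/2)^5.6087 = 8.07 × 0.020493 ≈ 0.16538 pmol.

0.17 pmol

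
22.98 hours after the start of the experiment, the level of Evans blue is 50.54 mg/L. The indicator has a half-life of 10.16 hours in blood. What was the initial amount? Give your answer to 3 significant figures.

Number of half-lives elapsed: n = 22.98/10.16 ≈ 2.2618.
A₀ = A × 2^n = 50.54 × 2^2.2618 = 50.54 × 4.7959 ≈ 242.39 mg/L.

242 mg/L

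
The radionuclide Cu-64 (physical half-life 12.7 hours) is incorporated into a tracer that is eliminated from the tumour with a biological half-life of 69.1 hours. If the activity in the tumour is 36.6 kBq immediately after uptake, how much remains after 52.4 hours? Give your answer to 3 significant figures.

1.24 kBq

1/t_eff = 1/t_phys + 1/t_biol = 1/12.7 + 1/69.1 = 0.093212 per hour.
t_eff = 12.7 × 69.1 / (12.7 + 69.1) ≈ 10.728 hours.
Remaining = 36.6 × (1/2)^(52.4/10.728) = 36.6 × (1/2)^4.8843 ≈ 1.2392 kBq.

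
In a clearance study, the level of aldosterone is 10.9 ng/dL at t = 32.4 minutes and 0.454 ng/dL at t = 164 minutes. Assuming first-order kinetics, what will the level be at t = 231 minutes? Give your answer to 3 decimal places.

0.090 ng/dL

Over Δt = 164 − 32.4 = 131.6 minutes, the level fell by a factor of 10.9/0.454 ≈ 24.009.
n = log₂(24.009) ≈ 4.5855 half-lives, so t½ = 131.6/4.5855 ≈ 28.699 minutes.
From t = 164 to t = 231: 0.454 × (1/2)^((231−164)/28.699) ≈ 0.090009 ng/dL.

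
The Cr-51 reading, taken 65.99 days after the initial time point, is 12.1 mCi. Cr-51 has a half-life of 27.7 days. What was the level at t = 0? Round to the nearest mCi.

63 mCi

Number of half-lives elapsed: n = 65.99/27.7 ≈ 2.3823.
A₀ = A × 2^n = 12.1 × 2^2.3823 = 12.1 × 5.2137 ≈ 63.086 mCi.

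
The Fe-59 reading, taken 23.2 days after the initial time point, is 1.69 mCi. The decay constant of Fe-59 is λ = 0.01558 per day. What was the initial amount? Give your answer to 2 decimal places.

2.43 mCi

t½ = ln 2 / λ = 0.69315 / 0.01558 ≈ 44.49 days.
Number of half-lives elapsed: n = 23.2/44.49 ≈ 0.52147.
A₀ = A × 2^n = 1.69 × 2^0.52147 = 1.69 × 1.4354 ≈ 2.4259 mCi.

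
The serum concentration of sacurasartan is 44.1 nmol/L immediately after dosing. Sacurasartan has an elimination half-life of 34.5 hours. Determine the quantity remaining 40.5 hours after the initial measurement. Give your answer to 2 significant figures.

Number of half-lives: n = 40.5/34.5 ≈ 1.1739.
Remaining = 44.1 × (1/2)^1.1739 = 44.1 × 0.44322 ≈ 19.546 nmol/L.

20 nmol/L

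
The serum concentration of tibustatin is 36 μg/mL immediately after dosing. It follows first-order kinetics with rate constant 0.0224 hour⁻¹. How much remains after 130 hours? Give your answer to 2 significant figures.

t½ = ln 2 / k = 0.69315 / 0.0224 ≈ 30.944 hours.
Number of half-lives: n = 130/30.944 ≈ 4.2011.
Remaining = 36 × (1/2)^4.2011 = 36 × 0.054367 ≈ 1.9572 μg/mL.

2.0 μg/mL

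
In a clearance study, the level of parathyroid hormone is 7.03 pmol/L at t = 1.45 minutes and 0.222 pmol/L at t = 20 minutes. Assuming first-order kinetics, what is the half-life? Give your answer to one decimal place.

Over Δt = 20 − 1.45 = 18.55 minutes, the level fell by a factor of 7.03/0.222 ≈ 31.667.
n = log₂(31.667) ≈ 4.9849 half-lives, so t½ = 18.55/4.9849 ≈ 3.7212 minutes.

3.7 minutes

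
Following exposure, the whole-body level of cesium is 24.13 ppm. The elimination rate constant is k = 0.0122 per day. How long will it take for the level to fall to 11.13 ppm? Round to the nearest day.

63 days

t½ = ln 2 / k = 0.69315 / 0.0122 ≈ 56.815 days.
Fraction remaining = 11.13/24.13 ≈ 0.46125.
n = log₂(24.13/11.13) = ln(2.168)/ln 2 ≈ 1.1164 half-lives.
t = n × t½ = 1.1164 × 56.815 ≈ 63.427 days.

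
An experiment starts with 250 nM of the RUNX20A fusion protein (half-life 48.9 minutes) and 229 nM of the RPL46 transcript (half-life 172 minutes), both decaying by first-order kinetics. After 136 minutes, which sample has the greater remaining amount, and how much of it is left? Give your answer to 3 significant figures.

RPL46 transcript, 132 nM

RUNX20A fusion protein: 250 × (1/2)^2.7812 ≈ 36.368 nM.
RPL46 transcript: 229 × (1/2)^0.7907 ≈ 132.38 nM.
RPL46 transcript has more remaining, at ≈ 132.38 nM.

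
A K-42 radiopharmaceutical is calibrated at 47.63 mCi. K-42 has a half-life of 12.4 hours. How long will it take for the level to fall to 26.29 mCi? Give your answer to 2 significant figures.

Fraction remaining = 26.29/47.63 ≈ 0.55196.
n = log₂(47.63/26.29) = ln(1.8117)/ln 2 ≈ 0.85736 half-lives.
t = n × t½ = 0.85736 × 12.4 ≈ 10.631 hours.

11 hours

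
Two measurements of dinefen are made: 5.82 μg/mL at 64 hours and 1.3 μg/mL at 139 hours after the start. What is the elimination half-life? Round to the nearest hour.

35 hours

Over Δt = 139 − 64 = 75 hours, the level fell by a factor of 5.82/1.3 ≈ 4.4769.
n = log₂(4.4769) ≈ 2.1625 half-lives, so t½ = 75/2.1625 ≈ 34.682 hours.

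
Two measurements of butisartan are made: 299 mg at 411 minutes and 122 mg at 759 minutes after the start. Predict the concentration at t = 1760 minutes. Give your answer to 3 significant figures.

Over Δt = 759 − 411 = 348 minutes, the level fell by a factor of 299/122 ≈ 2.4508.
n = log₂(2.4508) ≈ 1.2933 half-lives, so t½ = 348/1.2933 ≈ 269.09 minutes.
From t = 759 to t = 1760: 122 × (1/2)^((1760−759)/269.09) ≈ 9.2583 mg.

9.26 mg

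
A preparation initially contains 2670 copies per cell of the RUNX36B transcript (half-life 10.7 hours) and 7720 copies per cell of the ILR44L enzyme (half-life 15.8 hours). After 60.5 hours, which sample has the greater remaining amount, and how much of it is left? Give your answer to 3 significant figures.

RUNX36B transcript: 2670 × (1/2)^5.6542 ≈ 53.018 copies per cell.
ILR44L enzyme: 7720 × (1/2)^3.8291 ≈ 543.17 copies per cell.
ILR44L enzyme has more remaining, at ≈ 543.17 copies per cell.

ILR44L enzyme, 543 copies per cell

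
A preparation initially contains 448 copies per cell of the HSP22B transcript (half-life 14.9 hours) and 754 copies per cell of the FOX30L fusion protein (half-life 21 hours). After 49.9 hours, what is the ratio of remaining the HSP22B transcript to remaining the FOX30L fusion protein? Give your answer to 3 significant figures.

0.303

HSP22B transcript: 448 × (1/2)^(49.9/14.9) = 448 × (1/2)^3.349 ≈ 43.967 copies per cell.
FOX30L fusion protein: 754 × (1/2)^(49.9/21) = 754 × (1/2)^2.3762 ≈ 145.23 copies per cell.
Ratio ≈ 43.967 / 145.23 ≈ 0.30274.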